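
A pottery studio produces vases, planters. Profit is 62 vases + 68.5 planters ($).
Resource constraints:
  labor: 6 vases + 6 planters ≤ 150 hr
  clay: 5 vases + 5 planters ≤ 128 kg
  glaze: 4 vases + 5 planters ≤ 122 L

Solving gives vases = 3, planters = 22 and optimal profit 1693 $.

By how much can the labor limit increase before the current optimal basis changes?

3.6

Binding constraints: labor, glaze. The basis is B = [[6,6],[4,5]] with det 6.
Per unit increase in labor, x* moves by d = (0.8333, -0.6667).
The basis stays optimal until clay becomes binding; allowable increase = 3.6 hr.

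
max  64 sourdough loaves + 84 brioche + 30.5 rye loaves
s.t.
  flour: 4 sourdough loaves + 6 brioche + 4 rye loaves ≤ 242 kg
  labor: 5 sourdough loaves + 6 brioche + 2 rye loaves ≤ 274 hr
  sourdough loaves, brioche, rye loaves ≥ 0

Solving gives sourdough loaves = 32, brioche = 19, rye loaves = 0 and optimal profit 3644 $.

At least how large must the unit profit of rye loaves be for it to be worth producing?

At the optimum: flour uses 242 of 242 (binding); labor uses 274 of 274 (binding).
Dual feasibility on the basic columns requires 4·y_flour + 5·y_labor = 64, 6·y_flour + 6·y_labor = 84.
→ y_flour = 6 and y_labor = 8.
rye loaves enters the basis when its profit ≥ yᵀa₃ = 6·4 + 8·2 = 40.

40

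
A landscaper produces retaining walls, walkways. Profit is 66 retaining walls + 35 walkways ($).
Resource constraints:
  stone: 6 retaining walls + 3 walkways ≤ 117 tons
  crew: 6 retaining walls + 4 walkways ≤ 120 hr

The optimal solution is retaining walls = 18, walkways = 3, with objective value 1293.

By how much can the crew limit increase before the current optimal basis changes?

36

Binding constraints: stone, crew. The basis is B = [[6,3],[6,4]] with det 6.
Per unit increase in crew, x* moves by d = (-0.5, 1).
The basis stays optimal until retaining walls reaches 0; allowable increase = 36 hr.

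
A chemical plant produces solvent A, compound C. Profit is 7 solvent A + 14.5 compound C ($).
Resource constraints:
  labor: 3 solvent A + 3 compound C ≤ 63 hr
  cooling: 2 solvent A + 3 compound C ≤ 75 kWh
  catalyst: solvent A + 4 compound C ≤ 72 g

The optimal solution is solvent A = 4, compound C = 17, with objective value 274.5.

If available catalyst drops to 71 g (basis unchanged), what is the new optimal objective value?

272

Check each constraint at x*: labor 63/63 (tight); cooling 59/75 (slack 16); catalyst 72/72 (tight).
Slack constraints have shadow price 0 (complementary slackness).
Dual feasibility on the basic columns requires 3·y_labor + 1·y_catalyst = 7, 3·y_labor + 4·y_catalyst = 14.5.
→ y_labor = 1.5 and y_catalyst = 2.5.
Δz = y_catalyst·Δb = 2.5 × (-1) = -2.5, so new z* = 274.5 − 2.5 = 272.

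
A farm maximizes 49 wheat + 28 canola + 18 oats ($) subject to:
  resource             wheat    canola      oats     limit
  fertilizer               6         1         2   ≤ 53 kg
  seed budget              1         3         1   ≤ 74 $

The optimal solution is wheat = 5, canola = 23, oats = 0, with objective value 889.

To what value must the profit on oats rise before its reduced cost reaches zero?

Both fertilizer and seed budget are binding at x*.
From A_Bᵀ y = c: 6·y_fertilizer + 1·y_seed budget = 49; 1·y_fertilizer + 3·y_seed budget = 28.
This yields shadow prices y_fertilizer = 7, y_seed budget = 7.
oats enters the basis when its profit ≥ yᵀa₃ = 7·2 + 7·1 = 21.

21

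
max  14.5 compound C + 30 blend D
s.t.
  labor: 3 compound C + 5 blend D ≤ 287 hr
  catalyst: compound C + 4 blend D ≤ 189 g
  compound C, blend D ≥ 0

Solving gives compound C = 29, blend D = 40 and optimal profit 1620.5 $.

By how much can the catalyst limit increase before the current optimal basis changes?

40.6

Binding constraints: labor, catalyst. The basis is B = [[3,5],[1,4]] with det 7.
Per unit increase in catalyst, x* moves by d = (-0.7143, 0.4286).
The basis stays optimal until compound C reaches 0; allowable increase = 40.6 g.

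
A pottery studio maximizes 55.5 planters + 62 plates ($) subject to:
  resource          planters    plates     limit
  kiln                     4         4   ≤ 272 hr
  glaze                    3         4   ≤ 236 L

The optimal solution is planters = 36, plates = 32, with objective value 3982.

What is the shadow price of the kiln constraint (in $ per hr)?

9

At the optimum: kiln uses 272 of 272 (binding); glaze uses 236 of 236 (binding).
The binding rows give the dual system: 4·y_kiln + 3·y_glaze = 55.5 and 4·y_kiln + 4·y_glaze = 62.
→ y_kiln = 9 and y_glaze = 6.5.
Shadow price of kiln = 9.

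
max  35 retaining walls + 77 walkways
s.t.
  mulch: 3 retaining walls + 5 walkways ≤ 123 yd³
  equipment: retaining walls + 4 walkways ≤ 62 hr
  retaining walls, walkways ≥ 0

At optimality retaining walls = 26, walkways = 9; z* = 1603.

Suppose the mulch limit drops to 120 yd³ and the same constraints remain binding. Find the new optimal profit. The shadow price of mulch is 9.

1576

Δb = -3, so new z* = 1603 + (9)·(-3) = 1603 − 27 = 1576.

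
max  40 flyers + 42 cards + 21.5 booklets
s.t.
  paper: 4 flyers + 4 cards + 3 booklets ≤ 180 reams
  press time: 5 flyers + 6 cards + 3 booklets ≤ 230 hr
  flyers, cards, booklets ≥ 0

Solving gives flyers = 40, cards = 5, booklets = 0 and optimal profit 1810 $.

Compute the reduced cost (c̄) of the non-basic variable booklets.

Both paper and press time are binding at x*.
From A_Bᵀ y = c: 4·y_paper + 5·y_press time = 40; 4·y_paper + 6·y_press time = 42.
Solving: y_paper = 7.5, y_press time = 2.
Reduced cost of booklets: c₃ − yᵀa₃ = 21.5 − (7.5·3 + 2·3) = 21.5 − 28.5 = -7.

-7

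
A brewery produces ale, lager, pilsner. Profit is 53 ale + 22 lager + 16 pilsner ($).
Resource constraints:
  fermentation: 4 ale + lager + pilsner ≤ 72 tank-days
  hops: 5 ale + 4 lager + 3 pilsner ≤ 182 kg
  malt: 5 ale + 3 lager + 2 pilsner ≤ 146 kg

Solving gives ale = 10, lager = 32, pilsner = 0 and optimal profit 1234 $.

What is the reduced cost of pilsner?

Binding: fermentation and malt. Non-binding: hops (4 unused).
By complementary slackness, y = 0 for the non-binding constraint.
From A_Bᵀ y = c: 4·y_fermentation + 5·y_malt = 53; 1·y_fermentation + 3·y_malt = 22.
Solving: y_fermentation = 7, y_malt = 5.
Reduced cost of pilsner: c₃ − yᵀa₃ = 16 − (7·1 + 5·2) = 16 − 17 = -1.

-1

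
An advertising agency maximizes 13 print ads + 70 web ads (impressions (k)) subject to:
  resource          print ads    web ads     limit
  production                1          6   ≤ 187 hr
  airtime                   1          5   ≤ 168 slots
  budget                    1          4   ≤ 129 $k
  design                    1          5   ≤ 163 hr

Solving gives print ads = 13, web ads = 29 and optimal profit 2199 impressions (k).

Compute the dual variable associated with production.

Check each constraint at x*: production 187/187 (tight); airtime 158/168 (slack 10); budget 129/129 (tight); design 158/163 (slack 5).
By complementary slackness, y = 0 for the non-binding constraints.
Dual feasibility on the basic columns requires 1·y_production + 1·y_budget = 13, 6·y_production + 4·y_budget = 70.
Solving: y_production = 9, y_budget = 4.
Shadow price of production = 9.

9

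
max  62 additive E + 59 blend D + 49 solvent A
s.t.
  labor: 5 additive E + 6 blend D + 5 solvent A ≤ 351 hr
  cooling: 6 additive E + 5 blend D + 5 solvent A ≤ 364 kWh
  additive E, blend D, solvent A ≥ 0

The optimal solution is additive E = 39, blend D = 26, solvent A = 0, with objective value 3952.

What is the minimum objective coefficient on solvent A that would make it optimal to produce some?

At the optimum: labor uses 351 of 351 (binding); cooling uses 364 of 364 (binding).
The binding rows give the dual system: 5·y_labor + 6·y_cooling = 62 and 6·y_labor + 5·y_cooling = 59.
This yields shadow prices y_labor = 4, y_cooling = 7.
solvent A enters the basis when its profit ≥ yᵀa₃ = 4·5 + 7·5 = 55.

55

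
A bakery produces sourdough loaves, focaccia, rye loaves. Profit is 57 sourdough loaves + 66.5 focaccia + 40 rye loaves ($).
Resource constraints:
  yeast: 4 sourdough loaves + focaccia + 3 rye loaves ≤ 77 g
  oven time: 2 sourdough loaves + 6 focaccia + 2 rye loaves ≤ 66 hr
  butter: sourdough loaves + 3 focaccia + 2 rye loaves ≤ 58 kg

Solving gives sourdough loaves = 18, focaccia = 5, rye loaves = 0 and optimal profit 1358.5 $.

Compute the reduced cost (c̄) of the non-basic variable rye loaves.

Binding: yeast and oven time. Non-binding: butter (25 unused).
Slack constraints have shadow price 0 (complementary slackness).
The binding rows give the dual system: 4·y_yeast + 2·y_oven time = 57 and 1·y_yeast + 6·y_oven time = 66.5.
Solving: y_yeast = 9.5, y_oven time = 9.5.
Reduced cost of rye loaves: c₃ − yᵀa₃ = 40 − (9.5·3 + 9.5·2) = 40 − 47.5 = -7.5.

-7.5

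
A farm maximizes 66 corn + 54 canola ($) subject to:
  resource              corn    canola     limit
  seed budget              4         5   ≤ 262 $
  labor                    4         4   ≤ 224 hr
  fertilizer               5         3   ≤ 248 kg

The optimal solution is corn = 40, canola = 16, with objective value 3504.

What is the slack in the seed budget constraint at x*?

seed budget used = 4·40 + 5·16 = 240; slack = 262 − 240 = 22.

22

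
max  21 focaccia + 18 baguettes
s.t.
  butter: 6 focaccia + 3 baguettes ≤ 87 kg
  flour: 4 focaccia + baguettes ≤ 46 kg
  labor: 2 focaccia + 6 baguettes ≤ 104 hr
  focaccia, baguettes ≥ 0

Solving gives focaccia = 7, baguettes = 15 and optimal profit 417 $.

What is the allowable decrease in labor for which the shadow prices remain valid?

Binding constraints: butter, labor. The basis is B = [[6,3],[2,6]] with det 30.
Per unit decrease in labor, x* moves by d = (0.1, -0.2).
The basis stays optimal until flour becomes binding; allowable decrease = 15 hr.

15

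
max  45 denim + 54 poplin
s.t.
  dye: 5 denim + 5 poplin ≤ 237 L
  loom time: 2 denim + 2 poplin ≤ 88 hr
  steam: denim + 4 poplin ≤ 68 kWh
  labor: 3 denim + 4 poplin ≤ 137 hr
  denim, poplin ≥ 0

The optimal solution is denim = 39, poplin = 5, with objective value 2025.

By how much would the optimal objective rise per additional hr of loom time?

At the optimum: dye uses 220 of 237 (slack = 17); loom time uses 88 of 88 (binding); steam uses 59 of 68 (slack = 9); labor uses 137 of 137 (binding).
Since dye, steam are not tight, their duals are 0.
From A_Bᵀ y = c: 2·y_loom time + 3·y_labor = 45; 2·y_loom time + 4·y_labor = 54.
→ y_loom time = 9 and y_labor = 9.
Shadow price of loom time = 9.

9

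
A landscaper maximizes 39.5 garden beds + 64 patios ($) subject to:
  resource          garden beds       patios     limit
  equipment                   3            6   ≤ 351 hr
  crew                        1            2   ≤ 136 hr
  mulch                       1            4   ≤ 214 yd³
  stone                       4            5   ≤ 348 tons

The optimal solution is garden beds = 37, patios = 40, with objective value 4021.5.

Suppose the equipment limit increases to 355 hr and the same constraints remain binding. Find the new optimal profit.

Binding: equipment and stone. Non-binding: crew (19 unused), mulch (17 unused).
Slack constraints have shadow price 0 (complementary slackness).
From A_Bᵀ y = c: 3·y_equipment + 4·y_stone = 39.5; 6·y_equipment + 5·y_stone = 64.
Solving: y_equipment = 6.5, y_stone = 5.
Δz = y_equipment·Δb = 6.5 × (4) = 26, so new z* = 4021.5 + 26 = 4047.5.

4047.5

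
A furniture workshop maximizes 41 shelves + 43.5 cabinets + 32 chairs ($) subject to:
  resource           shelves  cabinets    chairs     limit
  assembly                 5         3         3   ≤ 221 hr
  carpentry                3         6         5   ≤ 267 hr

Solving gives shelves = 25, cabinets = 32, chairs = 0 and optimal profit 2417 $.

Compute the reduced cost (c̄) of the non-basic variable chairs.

At the optimum: assembly uses 221 of 221 (binding); carpentry uses 267 of 267 (binding).
The binding rows give the dual system: 5·y_assembly + 3·y_carpentry = 41 and 3·y_assembly + 6·y_carpentry = 43.5.
Solving: y_assembly = 5.5, y_carpentry = 4.5.
Reduced cost of chairs: c₃ − yᵀa₃ = 32 − (5.5·3 + 4.5·5) = 32 − 39 = -7.

-7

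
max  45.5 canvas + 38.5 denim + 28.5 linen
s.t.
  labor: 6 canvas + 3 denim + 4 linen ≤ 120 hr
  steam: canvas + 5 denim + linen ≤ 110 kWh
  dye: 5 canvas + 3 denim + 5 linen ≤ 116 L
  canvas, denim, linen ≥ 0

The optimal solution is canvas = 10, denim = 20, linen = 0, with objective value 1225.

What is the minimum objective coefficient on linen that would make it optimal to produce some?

Check each constraint at x*: labor 120/120 (tight); steam 110/110 (tight); dye 110/116 (slack 6).
Since dye is not tight, its dual is 0.
From A_Bᵀ y = c: 6·y_labor + 1·y_steam = 45.5; 3·y_labor + 5·y_steam = 38.5.
→ y_labor = 7 and y_steam = 3.5.
linen enters the basis when its profit ≥ yᵀa₃ = 7·4 + 3.5·1 = 31.5.

31.5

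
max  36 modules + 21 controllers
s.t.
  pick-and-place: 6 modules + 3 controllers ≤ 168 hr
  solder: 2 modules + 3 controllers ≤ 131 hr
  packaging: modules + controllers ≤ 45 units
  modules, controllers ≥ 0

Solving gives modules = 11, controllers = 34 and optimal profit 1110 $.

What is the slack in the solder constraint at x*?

7

solder used = 2·11 + 3·34 = 124; slack = 131 − 124 = 7.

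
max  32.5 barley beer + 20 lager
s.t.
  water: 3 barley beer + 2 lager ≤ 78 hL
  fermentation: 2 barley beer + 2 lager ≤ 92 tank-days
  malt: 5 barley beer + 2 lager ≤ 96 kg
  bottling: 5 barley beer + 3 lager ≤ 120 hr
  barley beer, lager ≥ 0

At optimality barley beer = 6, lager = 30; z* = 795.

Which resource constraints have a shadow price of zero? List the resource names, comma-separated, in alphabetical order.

fermentation, malt

water: 78/78 (binding)
fermentation: 72/92 (slack 20)
malt: 90/96 (slack 6)
bottling: 120/120 (binding)
By complementary slackness, a constraint with positive slack has shadow price 0 → fermentation, malt.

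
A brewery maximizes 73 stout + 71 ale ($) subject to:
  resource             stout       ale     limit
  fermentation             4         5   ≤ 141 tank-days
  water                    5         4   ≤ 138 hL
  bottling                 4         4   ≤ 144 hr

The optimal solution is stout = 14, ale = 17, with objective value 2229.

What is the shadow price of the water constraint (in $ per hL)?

9

At the optimum: fermentation uses 141 of 141 (binding); water uses 138 of 138 (binding); bottling uses 124 of 144 (slack = 20).
Since bottling is not tight, its dual is 0.
Dual feasibility on the basic columns requires 4·y_fermentation + 5·y_water = 73, 5·y_fermentation + 4·y_water = 71.
Solving: y_fermentation = 7, y_water = 9.
Shadow price of water = 9.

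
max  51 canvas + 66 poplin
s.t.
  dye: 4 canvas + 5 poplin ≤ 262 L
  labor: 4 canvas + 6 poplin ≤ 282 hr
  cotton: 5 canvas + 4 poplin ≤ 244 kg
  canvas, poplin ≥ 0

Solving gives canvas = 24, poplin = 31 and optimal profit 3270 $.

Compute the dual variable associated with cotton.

3

At the optimum: dye uses 251 of 262 (slack = 11); labor uses 282 of 282 (binding); cotton uses 244 of 244 (binding).
Slack constraints have shadow price 0 (complementary slackness).
The binding rows give the dual system: 4·y_labor + 5·y_cotton = 51 and 6·y_labor + 4·y_cotton = 66.
Solving: y_labor = 9, y_cotton = 3.
Shadow price of cotton = 3.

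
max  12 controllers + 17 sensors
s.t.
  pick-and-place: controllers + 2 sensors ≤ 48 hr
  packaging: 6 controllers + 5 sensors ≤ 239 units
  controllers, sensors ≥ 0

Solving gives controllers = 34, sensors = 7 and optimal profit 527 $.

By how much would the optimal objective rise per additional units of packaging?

1

Both pick-and-place and packaging are binding at x*.
Dual feasibility on the basic columns requires 1·y_pick-and-place + 6·y_packaging = 12, 2·y_pick-and-place + 5·y_packaging = 17.
This yields shadow prices y_pick-and-place = 6, y_packaging = 1.
Shadow price of packaging = 1.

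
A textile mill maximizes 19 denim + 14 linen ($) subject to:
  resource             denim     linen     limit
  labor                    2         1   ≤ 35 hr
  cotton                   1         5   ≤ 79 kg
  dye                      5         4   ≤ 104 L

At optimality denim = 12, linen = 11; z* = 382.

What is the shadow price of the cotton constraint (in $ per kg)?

0

Binding: labor and dye. Non-binding: cotton (12 unused).
Slack constraints have shadow price 0 (complementary slackness).
The binding rows give the dual system: 2·y_labor + 5·y_dye = 19 and 1·y_labor + 4·y_dye = 14.
This yields shadow prices y_labor = 2, y_dye = 3.
Shadow price of cotton = 0.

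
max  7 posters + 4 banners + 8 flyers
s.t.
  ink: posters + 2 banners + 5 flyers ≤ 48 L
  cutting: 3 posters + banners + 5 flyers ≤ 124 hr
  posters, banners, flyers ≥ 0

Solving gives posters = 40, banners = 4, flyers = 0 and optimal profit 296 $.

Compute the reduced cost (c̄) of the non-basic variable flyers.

At the optimum: ink uses 48 of 48 (binding); cutting uses 124 of 124 (binding).
Dual feasibility on the basic columns requires 1·y_ink + 3·y_cutting = 7, 2·y_ink + 1·y_cutting = 4.
→ y_ink = 1 and y_cutting = 2.
Reduced cost of flyers: c₃ − yᵀa₃ = 8 − (1·5 + 2·5) = 8 − 15 = -7.

-7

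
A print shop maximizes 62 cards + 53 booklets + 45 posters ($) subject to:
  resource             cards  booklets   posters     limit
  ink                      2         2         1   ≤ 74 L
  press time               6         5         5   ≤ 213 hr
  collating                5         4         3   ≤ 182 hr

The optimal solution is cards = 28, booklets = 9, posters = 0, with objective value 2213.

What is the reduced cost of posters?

Binding: ink and press time. Non-binding: collating (6 unused).
Slack constraints have shadow price 0 (complementary slackness).
Dual feasibility on the basic columns requires 2·y_ink + 6·y_press time = 62, 2·y_ink + 5·y_press time = 53.
→ y_ink = 4 and y_press time = 9.
Reduced cost of posters: c₃ − yᵀa₃ = 45 − (4·1 + 9·5) = 45 − 49 = -4.

-4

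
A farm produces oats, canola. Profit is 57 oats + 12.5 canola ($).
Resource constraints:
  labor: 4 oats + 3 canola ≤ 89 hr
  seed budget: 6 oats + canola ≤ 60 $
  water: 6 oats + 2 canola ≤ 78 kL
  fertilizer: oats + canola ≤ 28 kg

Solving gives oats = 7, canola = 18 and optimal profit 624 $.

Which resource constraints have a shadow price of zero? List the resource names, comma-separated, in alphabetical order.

labor: 82/89 (slack 7)
seed budget: 60/60 (binding)
water: 78/78 (binding)
fertilizer: 25/28 (slack 3)
By complementary slackness, a constraint with positive slack has shadow price 0 → fertilizer, labor.

fertilizer, labor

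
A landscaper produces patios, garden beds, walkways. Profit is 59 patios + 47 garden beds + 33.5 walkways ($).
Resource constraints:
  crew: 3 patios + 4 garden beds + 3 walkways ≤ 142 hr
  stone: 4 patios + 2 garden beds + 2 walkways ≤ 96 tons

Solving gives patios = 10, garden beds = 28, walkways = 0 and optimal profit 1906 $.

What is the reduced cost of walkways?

-6.5

Both crew and stone are binding at x*.
Dual feasibility on the basic columns requires 3·y_crew + 4·y_stone = 59, 4·y_crew + 2·y_stone = 47.
Solving: y_crew = 7, y_stone = 9.5.
Reduced cost of walkways: c₃ − yᵀa₃ = 33.5 − (7·3 + 9.5·2) = 33.5 − 40 = -6.5.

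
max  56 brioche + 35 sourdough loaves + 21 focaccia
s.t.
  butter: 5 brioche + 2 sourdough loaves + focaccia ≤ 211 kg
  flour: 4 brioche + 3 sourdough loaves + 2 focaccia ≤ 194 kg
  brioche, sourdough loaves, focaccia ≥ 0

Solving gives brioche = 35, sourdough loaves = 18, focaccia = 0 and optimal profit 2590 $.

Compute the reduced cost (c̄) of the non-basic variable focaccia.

-1

Check each constraint at x*: butter 211/211 (tight); flour 194/194 (tight).
The binding rows give the dual system: 5·y_butter + 4·y_flour = 56 and 2·y_butter + 3·y_flour = 35.
→ y_butter = 4 and y_flour = 9.
Reduced cost of focaccia: c₃ − yᵀa₃ = 21 − (4·1 + 9·2) = 21 − 22 = -1.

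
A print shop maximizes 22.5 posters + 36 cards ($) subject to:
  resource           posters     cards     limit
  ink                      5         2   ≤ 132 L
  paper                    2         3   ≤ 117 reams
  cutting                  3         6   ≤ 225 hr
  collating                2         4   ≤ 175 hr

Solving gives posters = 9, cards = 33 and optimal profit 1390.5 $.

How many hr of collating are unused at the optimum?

collating used = 2·9 + 4·33 = 150; slack = 175 − 150 = 25.

25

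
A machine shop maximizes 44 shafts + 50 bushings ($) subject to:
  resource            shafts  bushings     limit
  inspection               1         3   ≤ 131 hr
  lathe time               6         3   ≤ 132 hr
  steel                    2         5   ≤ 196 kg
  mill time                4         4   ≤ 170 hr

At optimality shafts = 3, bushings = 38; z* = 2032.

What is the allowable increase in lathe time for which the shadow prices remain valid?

12

Binding constraints: lathe time, steel. The basis is B = [[6,3],[2,5]] with det 24.
Per unit increase in lathe time, x* moves by d = (0.2083, -0.0833).
The basis stays optimal until mill time becomes binding; allowable increase = 12 hr.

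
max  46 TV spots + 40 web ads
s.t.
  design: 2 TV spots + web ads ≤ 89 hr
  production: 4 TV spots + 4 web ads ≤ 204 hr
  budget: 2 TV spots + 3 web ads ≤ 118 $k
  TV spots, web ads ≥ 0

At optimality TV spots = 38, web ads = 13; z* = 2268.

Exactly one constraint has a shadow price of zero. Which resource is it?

budget

design: 89/89 (binding)
production: 204/204 (binding)
budget: 115/118 (slack 3)
By complementary slackness, a constraint with positive slack has shadow price 0 → budget.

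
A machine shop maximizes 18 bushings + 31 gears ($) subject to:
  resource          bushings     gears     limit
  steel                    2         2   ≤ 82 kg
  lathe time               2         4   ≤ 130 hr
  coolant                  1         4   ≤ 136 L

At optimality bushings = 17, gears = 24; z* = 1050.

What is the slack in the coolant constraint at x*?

23

coolant used = 1·17 + 4·24 = 113; slack = 136 − 113 = 23.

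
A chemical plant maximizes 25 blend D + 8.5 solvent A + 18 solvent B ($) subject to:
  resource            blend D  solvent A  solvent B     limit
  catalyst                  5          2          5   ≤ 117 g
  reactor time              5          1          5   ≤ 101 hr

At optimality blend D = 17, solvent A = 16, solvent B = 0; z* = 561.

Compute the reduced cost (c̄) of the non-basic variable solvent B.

Both catalyst and reactor time are binding at x*.
From A_Bᵀ y = c: 5·y_catalyst + 5·y_reactor time = 25; 2·y_catalyst + 1·y_reactor time = 8.5.
Solving: y_catalyst = 3.5, y_reactor time = 1.5.
Reduced cost of solvent B: c₃ − yᵀa₃ = 18 − (3.5·5 + 1.5·5) = 18 − 25 = -7.

-7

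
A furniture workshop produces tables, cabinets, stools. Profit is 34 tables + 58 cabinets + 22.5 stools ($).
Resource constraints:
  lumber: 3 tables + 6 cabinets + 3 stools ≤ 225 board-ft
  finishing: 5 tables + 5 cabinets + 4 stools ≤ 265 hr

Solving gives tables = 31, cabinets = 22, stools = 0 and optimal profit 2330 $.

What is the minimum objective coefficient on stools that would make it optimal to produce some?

Check each constraint at x*: lumber 225/225 (tight); finishing 265/265 (tight).
Dual feasibility on the basic columns requires 3·y_lumber + 5·y_finishing = 34, 6·y_lumber + 5·y_finishing = 58.
→ y_lumber = 8 and y_finishing = 2.
stools enters the basis when its profit ≥ yᵀa₃ = 8·3 + 2·4 = 32.

32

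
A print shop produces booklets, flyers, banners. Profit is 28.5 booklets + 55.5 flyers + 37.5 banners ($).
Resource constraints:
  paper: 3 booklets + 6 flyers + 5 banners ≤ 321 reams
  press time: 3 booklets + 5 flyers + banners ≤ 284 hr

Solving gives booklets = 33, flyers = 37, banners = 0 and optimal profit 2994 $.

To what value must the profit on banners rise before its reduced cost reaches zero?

41.5

Both paper and press time are binding at x*.
From A_Bᵀ y = c: 3·y_paper + 3·y_press time = 28.5; 6·y_paper + 5·y_press time = 55.5.
Solving: y_paper = 8, y_press time = 1.5.
banners enters the basis when its profit ≥ yᵀa₃ = 8·5 + 1.5·1 = 41.5.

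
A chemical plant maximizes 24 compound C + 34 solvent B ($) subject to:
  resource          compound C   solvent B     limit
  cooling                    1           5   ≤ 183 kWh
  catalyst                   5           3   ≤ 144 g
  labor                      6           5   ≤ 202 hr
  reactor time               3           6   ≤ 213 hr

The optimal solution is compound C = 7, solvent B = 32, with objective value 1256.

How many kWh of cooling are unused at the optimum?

16

cooling used = 1·7 + 5·32 = 167; slack = 183 − 167 = 16.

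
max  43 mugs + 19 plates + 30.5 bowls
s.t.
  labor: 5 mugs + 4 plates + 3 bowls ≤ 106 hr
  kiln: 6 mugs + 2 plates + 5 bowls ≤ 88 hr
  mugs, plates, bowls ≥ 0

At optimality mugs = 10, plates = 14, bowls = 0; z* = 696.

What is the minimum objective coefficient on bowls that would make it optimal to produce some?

33.5

At the optimum: labor uses 106 of 106 (binding); kiln uses 88 of 88 (binding).
Dual feasibility on the basic columns requires 5·y_labor + 6·y_kiln = 43, 4·y_labor + 2·y_kiln = 19.
Solving: y_labor = 2, y_kiln = 5.5.
bowls enters the basis when its profit ≥ yᵀa₃ = 2·3 + 5.5·5 = 33.5.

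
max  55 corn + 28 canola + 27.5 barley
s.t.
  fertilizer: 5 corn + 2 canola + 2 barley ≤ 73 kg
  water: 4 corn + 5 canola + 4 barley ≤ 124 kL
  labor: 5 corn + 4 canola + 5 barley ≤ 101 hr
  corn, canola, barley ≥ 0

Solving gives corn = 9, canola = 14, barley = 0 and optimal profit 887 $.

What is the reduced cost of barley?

-3.5

Binding: fertilizer and labor. Non-binding: water (18 unused).
Since water is not tight, its dual is 0.
Dual feasibility on the basic columns requires 5·y_fertilizer + 5·y_labor = 55, 2·y_fertilizer + 4·y_labor = 28.
→ y_fertilizer = 8 and y_labor = 3.
Reduced cost of barley: c₃ − yᵀa₃ = 27.5 − (8·2 + 3·5) = 27.5 − 31 = -3.5.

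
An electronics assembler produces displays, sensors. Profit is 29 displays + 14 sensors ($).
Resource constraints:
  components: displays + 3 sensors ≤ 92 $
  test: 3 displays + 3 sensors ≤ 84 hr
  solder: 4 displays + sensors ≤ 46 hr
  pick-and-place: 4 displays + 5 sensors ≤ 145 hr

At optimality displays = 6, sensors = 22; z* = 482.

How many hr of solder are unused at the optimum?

0

solder used = 4·6 + 1·22 = 46; slack = 46 − 46 = 0.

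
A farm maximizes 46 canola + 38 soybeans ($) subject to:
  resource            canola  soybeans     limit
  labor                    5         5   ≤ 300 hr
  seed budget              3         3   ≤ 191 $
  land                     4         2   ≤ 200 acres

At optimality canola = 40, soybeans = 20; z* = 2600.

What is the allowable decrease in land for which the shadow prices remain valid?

Binding constraints: labor, land. The basis is B = [[5,5],[4,2]] with det -10.
Per unit decrease in land, x* moves by d = (-0.5, 0.5).
The basis stays optimal until canola reaches 0; allowable decrease = 80 acres.

80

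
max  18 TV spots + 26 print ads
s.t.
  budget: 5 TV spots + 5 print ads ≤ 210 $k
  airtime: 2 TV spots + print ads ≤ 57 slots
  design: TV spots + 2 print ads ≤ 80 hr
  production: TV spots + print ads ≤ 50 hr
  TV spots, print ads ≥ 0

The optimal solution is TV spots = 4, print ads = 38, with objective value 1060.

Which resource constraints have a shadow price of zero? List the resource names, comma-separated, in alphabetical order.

airtime, production

budget: 210/210 (binding)
airtime: 46/57 (slack 11)
design: 80/80 (binding)
production: 42/50 (slack 8)
By complementary slackness, a constraint with positive slack has shadow price 0 → airtime, production.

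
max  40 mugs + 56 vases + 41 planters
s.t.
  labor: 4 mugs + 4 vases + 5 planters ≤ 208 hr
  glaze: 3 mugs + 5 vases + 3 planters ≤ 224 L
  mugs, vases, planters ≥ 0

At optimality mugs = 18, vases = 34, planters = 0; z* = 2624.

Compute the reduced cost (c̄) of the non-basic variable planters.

-3

Both labor and glaze are binding at x*.
The binding rows give the dual system: 4·y_labor + 3·y_glaze = 40 and 4·y_labor + 5·y_glaze = 56.
This yields shadow prices y_labor = 4, y_glaze = 8.
Reduced cost of planters: c₃ − yᵀa₃ = 41 − (4·5 + 8·3) = 41 − 44 = -3.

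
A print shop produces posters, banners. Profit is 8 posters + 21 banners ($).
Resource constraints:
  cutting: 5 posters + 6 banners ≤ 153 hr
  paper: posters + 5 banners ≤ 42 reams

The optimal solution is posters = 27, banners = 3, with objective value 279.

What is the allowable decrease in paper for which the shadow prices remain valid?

11.4

Binding constraints: cutting, paper. The basis is B = [[5,6],[1,5]] with det 19.
Per unit decrease in paper, x* moves by d = (0.3158, -0.2632).
The basis stays optimal until banners reaches 0; allowable decrease = 11.4 reams.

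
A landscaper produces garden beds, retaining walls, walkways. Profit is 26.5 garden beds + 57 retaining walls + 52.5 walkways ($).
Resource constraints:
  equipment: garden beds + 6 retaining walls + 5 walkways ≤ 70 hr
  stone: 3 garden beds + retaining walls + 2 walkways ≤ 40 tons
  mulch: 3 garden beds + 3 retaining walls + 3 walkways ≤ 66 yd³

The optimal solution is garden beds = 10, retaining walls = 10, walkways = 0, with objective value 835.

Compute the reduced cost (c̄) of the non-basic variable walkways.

-2

At the optimum: equipment uses 70 of 70 (binding); stone uses 40 of 40 (binding); mulch uses 60 of 66 (slack = 6).
Slack constraints have shadow price 0 (complementary slackness).
The binding rows give the dual system: 1·y_equipment + 3·y_stone = 26.5 and 6·y_equipment + 1·y_stone = 57.
Solving: y_equipment = 8.5, y_stone = 6.
Reduced cost of walkways: c₃ − yᵀa₃ = 52.5 − (8.5·5 + 6·2) = 52.5 − 54.5 = -2.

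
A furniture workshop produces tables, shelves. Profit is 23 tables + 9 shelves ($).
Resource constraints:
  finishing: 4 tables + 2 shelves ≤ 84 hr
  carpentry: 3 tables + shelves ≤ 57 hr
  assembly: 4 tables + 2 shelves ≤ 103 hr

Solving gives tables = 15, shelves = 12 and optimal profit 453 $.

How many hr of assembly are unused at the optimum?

19

assembly used = 4·15 + 2·12 = 84; slack = 103 − 84 = 19.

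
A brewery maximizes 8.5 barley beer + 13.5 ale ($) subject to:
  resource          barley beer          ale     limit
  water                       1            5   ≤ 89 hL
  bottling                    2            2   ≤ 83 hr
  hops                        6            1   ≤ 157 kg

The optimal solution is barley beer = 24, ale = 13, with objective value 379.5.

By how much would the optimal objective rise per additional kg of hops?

1

Check each constraint at x*: water 89/89 (tight); bottling 74/83 (slack 9); hops 157/157 (tight).
Since bottling is not tight, its dual is 0.
The binding rows give the dual system: 1·y_water + 6·y_hops = 8.5 and 5·y_water + 1·y_hops = 13.5.
→ y_water = 2.5 and y_hops = 1.
Shadow price of hops = 1.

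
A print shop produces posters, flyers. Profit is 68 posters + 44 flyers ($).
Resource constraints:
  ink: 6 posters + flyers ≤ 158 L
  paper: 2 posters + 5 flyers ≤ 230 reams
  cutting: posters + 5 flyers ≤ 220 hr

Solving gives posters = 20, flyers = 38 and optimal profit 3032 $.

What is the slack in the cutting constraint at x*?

10

cutting used = 1·20 + 5·38 = 210; slack = 220 − 210 = 10.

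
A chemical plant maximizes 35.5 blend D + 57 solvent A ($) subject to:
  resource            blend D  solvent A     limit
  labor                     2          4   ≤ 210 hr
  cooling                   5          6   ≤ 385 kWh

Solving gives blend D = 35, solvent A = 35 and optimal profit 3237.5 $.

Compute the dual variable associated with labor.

Both labor and cooling are binding at x*.
Dual feasibility on the basic columns requires 2·y_labor + 5·y_cooling = 35.5, 4·y_labor + 6·y_cooling = 57.
→ y_labor = 9 and y_cooling = 3.5.
Shadow price of labor = 9.

9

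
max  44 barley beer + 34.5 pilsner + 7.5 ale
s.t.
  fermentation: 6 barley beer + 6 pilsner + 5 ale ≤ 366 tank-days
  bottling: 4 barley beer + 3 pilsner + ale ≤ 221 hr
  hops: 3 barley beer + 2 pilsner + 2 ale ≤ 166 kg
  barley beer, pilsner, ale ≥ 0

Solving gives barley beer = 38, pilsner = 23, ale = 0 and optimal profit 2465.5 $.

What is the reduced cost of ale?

-7

Binding: fermentation and bottling. Non-binding: hops (6 unused).
Since hops is not tight, its dual is 0.
Dual feasibility on the basic columns requires 6·y_fermentation + 4·y_bottling = 44, 6·y_fermentation + 3·y_bottling = 34.5.
Solving: y_fermentation = 1, y_bottling = 9.5.
Reduced cost of ale: c₃ − yᵀa₃ = 7.5 − (1·5 + 9.5·1) = 7.5 − 14.5 = -7.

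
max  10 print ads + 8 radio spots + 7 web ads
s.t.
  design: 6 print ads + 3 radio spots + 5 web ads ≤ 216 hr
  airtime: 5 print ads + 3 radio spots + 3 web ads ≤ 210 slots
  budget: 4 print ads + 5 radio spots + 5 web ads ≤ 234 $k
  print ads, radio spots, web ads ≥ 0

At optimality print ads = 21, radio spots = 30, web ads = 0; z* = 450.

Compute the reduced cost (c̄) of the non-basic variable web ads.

-3

Check each constraint at x*: design 216/216 (tight); airtime 195/210 (slack 15); budget 234/234 (tight).
By complementary slackness, y = 0 for the non-binding constraint.
Dual feasibility on the basic columns requires 6·y_design + 4·y_budget = 10, 3·y_design + 5·y_budget = 8.
Solving: y_design = 1, y_budget = 1.
Reduced cost of web ads: c₃ − yᵀa₃ = 7 − (1·5 + 1·5) = 7 − 10 = -3.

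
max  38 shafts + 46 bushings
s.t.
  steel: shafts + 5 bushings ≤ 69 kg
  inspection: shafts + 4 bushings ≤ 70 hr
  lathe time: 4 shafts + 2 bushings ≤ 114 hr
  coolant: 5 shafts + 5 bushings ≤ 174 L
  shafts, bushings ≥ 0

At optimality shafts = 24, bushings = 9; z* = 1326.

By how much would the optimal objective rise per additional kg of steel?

6

Check each constraint at x*: steel 69/69 (tight); inspection 60/70 (slack 10); lathe time 114/114 (tight); coolant 165/174 (slack 9).
Since inspection, coolant are not tight, their duals are 0.
From A_Bᵀ y = c: 1·y_steel + 4·y_lathe time = 38; 5·y_steel + 2·y_lathe time = 46.
This yields shadow prices y_steel = 6, y_lathe time = 8.
Shadow price of steel = 6.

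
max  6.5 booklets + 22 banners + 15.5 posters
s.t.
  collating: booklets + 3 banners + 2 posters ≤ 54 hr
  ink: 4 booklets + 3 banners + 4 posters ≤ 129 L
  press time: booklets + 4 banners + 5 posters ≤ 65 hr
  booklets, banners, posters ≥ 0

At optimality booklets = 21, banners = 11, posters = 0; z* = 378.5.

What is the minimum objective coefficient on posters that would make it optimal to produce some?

At the optimum: collating uses 54 of 54 (binding); ink uses 117 of 129 (slack = 12); press time uses 65 of 65 (binding).
Slack constraints have shadow price 0 (complementary slackness).
The binding rows give the dual system: 1·y_collating + 1·y_press time = 6.5 and 3·y_collating + 4·y_press time = 22.
→ y_collating = 4 and y_press time = 2.5.
posters enters the basis when its profit ≥ yᵀa₃ = 4·2 + 2.5·5 = 20.5.

20.5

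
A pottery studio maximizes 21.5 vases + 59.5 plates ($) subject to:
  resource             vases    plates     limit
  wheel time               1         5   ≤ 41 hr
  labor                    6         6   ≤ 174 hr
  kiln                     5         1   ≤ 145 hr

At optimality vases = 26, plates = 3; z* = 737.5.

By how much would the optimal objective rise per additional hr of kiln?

0

At the optimum: wheel time uses 41 of 41 (binding); labor uses 174 of 174 (binding); kiln uses 133 of 145 (slack = 12).
Slack constraints have shadow price 0 (complementary slackness).
Dual feasibility on the basic columns requires 1·y_wheel time + 6·y_labor = 21.5, 5·y_wheel time + 6·y_labor = 59.5.
→ y_wheel time = 9.5 and y_labor = 2.
Shadow price of kiln = 0.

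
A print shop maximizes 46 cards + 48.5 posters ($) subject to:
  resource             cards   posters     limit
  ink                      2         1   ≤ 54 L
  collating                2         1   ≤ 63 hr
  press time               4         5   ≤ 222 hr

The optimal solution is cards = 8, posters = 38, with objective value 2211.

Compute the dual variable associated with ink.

6

Check each constraint at x*: ink 54/54 (tight); collating 54/63 (slack 9); press time 222/222 (tight).
Since collating is not tight, its dual is 0.
The binding rows give the dual system: 2·y_ink + 4·y_press time = 46 and 1·y_ink + 5·y_press time = 48.5.
→ y_ink = 6 and y_press time = 8.5.
Shadow price of ink = 6.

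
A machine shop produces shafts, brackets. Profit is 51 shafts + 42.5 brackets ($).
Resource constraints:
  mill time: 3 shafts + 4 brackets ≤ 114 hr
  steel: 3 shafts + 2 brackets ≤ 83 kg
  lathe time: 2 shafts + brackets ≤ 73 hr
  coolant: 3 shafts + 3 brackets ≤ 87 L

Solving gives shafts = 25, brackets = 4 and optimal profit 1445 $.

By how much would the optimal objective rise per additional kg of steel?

Check each constraint at x*: mill time 91/114 (slack 23); steel 83/83 (tight); lathe time 54/73 (slack 19); coolant 87/87 (tight).
Since mill time, lathe time are not tight, their duals are 0.
The binding rows give the dual system: 3·y_steel + 3·y_coolant = 51 and 2·y_steel + 3·y_coolant = 42.5.
Solving: y_steel = 8.5, y_coolant = 8.5.
Shadow price of steel = 8.5.

8.5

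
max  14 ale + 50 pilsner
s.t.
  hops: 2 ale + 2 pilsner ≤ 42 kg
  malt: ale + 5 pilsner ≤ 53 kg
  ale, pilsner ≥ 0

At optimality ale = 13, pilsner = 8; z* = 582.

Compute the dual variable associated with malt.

9

Check each constraint at x*: hops 42/42 (tight); malt 53/53 (tight).
Dual feasibility on the basic columns requires 2·y_hops + 1·y_malt = 14, 2·y_hops + 5·y_malt = 50.
Solving: y_hops = 2.5, y_malt = 9.
Shadow price of malt = 9.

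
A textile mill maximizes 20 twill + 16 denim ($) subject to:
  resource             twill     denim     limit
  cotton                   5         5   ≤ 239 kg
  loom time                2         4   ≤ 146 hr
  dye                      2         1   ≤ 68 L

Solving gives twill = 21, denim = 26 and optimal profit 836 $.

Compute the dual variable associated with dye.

8

Binding: loom time and dye. Non-binding: cotton (4 unused).
Since cotton is not tight, its dual is 0.
Dual feasibility on the basic columns requires 2·y_loom time + 2·y_dye = 20, 4·y_loom time + 1·y_dye = 16.
This yields shadow prices y_loom time = 2, y_dye = 8.
Shadow price of dye = 8.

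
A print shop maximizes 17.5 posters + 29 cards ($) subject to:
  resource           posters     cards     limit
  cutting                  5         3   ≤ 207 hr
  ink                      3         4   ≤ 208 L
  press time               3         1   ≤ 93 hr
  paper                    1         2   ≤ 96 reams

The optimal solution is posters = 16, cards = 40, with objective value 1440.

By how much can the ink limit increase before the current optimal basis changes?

2

Binding constraints: ink, paper. The basis is B = [[3,4],[1,2]] with det 2.
Per unit increase in ink, x* moves by d = (1, -0.5).
The basis stays optimal until cutting becomes binding; allowable increase = 2 L.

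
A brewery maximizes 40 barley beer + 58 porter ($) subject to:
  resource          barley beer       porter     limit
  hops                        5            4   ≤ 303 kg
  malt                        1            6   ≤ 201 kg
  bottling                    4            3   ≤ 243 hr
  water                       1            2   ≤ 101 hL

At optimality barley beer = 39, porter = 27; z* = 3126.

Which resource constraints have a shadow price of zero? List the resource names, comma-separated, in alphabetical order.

hops: 303/303 (binding)
malt: 201/201 (binding)
bottling: 237/243 (slack 6)
water: 93/101 (slack 8)
By complementary slackness, a constraint with positive slack has shadow price 0 → bottling, water.

bottling, water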